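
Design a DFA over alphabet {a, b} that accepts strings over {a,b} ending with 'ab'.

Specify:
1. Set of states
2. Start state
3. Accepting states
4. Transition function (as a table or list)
One valid DFA (any DFA recognizing the same language is acceptable):
States: {q0, q1, q2}
Start: q0
Accepting: {q2}
Transitions (accepting states marked with *):
State | a | b | Accepting
-------------------------
q0    | q1 | q0 |  
q1    | q1 | q2 |  
q2    | q1 | q0 | *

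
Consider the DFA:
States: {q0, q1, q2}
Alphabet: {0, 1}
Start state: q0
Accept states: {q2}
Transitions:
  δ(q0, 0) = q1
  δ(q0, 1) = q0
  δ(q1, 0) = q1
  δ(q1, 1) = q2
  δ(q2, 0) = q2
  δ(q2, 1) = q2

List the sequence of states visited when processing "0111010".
Starting at q0
Read '0': q0 -> q1
Read '1': q1 -> q2
Read '1': q2 -> q2
Read '1': q2 -> q2
Read '0': q2 -> q2
Read '1': q2 -> q2
Read '0': q2 -> q2

Final answer: q0 -> q1 -> q2 -> q2 -> q2 -> q2 -> q2 -> q2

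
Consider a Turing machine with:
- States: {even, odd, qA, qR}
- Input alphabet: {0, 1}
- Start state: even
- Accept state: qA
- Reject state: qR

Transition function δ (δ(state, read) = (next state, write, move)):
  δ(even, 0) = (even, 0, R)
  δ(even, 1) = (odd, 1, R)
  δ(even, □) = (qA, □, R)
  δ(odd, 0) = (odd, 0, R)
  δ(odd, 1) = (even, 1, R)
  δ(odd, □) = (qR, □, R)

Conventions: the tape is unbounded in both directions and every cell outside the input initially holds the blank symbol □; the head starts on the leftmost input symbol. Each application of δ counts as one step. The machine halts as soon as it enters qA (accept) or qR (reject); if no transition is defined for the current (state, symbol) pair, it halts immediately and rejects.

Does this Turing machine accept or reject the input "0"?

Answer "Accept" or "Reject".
Step 0: [even]0 (head at position 0)
Step 1: δ(even, 0) = (even, 0, R)  ⊢  0[even]□ (head at position 1)
Step 2: δ(even, □) = (qA, □, R)  ⊢  0□[qA]□ (head at position 2)
The machine is in qA, so it halts and accepts.

Final answer: Accept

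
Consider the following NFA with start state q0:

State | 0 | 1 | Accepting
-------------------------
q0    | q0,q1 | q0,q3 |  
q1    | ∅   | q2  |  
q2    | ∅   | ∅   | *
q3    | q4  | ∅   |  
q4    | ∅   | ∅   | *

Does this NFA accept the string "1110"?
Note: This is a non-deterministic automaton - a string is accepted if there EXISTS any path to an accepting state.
Track the set of states the NFA could be in: start {q0}
Read '1': {q0} → {q0, q3}
Read '1': {q0, q3} → {q0, q3}
Read '1': {q0, q3} → {q0, q3}
Read '0': {q0, q3} → {q0, q1, q4}
Final set {q0, q1, q4} contains accepting state(s) {q4} → accepted.

Final answer: Yes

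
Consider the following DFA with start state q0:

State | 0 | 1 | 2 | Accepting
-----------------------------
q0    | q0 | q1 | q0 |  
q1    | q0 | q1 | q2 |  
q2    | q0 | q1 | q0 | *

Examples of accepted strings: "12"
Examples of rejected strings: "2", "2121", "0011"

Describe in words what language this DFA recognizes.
strings over {0,1,2} ending with '12'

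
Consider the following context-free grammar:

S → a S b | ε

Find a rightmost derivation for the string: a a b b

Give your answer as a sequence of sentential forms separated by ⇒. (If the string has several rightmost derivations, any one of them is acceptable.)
Start with S.
Step 1: the rightmost non-terminal is S; apply S → a S b:  a S b
Step 2: the rightmost non-terminal is S; apply S → a S b:  a a S b b
Step 3: the rightmost non-terminal is S; apply S → ε:  a a b b

Final answer: S ⇒ a S b ⇒ a a S b b ⇒ a a b b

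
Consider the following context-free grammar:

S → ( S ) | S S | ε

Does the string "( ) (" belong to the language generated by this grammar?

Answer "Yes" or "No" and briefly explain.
Each production adds parentheses only in matched pairs (S → ( S )) or none at all, so every derived string has equally many '(' and ')'. The string ( ) ( has two '(' and one ')', so it cannot be derived.

Final answer: No - no valid derivation exists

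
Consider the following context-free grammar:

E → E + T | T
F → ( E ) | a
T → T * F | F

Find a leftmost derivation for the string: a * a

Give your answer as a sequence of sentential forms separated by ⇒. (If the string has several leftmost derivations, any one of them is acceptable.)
Start with E.
Step 1: the leftmost non-terminal is E; apply E → T:  T
Step 2: the leftmost non-terminal is T; apply T → T * F:  T * F
Step 3: the leftmost non-terminal is T; apply T → F:  F * F
Step 4: the leftmost non-terminal is F; apply F → a:  a * F
Step 5: the leftmost non-terminal is F; apply F → a:  a * a

Final answer: E ⇒ T ⇒ T * F ⇒ F * F ⇒ a * F ⇒ a * a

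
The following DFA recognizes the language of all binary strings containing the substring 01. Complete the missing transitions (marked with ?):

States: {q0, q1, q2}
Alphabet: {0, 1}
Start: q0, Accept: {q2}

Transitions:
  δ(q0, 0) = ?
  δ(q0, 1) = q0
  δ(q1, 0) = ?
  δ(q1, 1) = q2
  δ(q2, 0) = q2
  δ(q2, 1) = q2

What each state remembers (consistent with the given transitions and accept states):
  q0: 01 not seen yet and the last symbol was not 0
  q1: 01 not seen yet and the last symbol was 0
  q2: the substring 01 has already been seen
Filling in the missing entries:
  δ(q0, 0): in q0 (01 not seen yet and the last symbol was not 0), after reading 0 we have: 01 not seen yet and the last symbol was 0 → q1
  δ(q1, 0): in q1 (01 not seen yet and the last symbol was 0), after reading 0 we have: 01 not seen yet and the last symbol was 0 → q1

Final answer: δ(q0, 0) = q1; δ(q1, 0) = q1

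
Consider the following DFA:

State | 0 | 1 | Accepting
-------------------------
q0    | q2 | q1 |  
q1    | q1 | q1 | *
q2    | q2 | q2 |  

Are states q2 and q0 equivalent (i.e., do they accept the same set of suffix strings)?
Try the suffix "1".
From q2: q2 → q2 — not accepting.
From q0: q0 → q1 — accepting.
The two states disagree on this suffix, so they are not equivalent.

Final answer: No. Distinguishing string: "1" - accepted from q0 but not from q2.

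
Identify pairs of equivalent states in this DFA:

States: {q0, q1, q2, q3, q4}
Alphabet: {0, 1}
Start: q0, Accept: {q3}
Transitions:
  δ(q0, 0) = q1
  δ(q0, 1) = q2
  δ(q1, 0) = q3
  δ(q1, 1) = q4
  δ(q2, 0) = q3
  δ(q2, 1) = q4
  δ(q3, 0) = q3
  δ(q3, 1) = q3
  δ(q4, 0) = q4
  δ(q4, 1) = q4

Using the table-filling algorithm:
Round 0 – mark pairs where exactly one state is accepting: (q0,q3), (q1,q3), (q2,q3), (q3,q4)
Round 1 – newly marked: (q0,q1) [on 0: q1 vs q3, already marked]; (q0,q2) [on 0: q1 vs q3, already marked]; (q1,q4) [on 0: q3 vs q4, already marked]; (q2,q4) [on 0: q3 vs q4, already marked]
Round 2 – newly marked: (q0,q4) [on 0: q1 vs q4, already marked]
No further pairs can be marked.
(q1, q2) unmarked: δ(q1,0)=q3, δ(q2,0)=q3; δ(q1,1)=q4, δ(q2,1)=q4 → equivalent
Equivalent pairs: (q1, q2)

Final answer: Equivalent pairs: (q1, q2)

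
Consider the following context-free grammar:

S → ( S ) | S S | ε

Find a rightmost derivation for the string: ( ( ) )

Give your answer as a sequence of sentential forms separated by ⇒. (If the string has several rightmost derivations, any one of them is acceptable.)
Start with S.
Step 1: the rightmost non-terminal is S; apply S → ( S ):  ( S )
Step 2: the rightmost non-terminal is S; apply S → ( S ):  ( ( S ) )
Step 3: the rightmost non-terminal is S; apply S → ε:  ( ( ) )

Final answer: S ⇒ ( S ) ⇒ ( ( S ) ) ⇒ ( ( ) )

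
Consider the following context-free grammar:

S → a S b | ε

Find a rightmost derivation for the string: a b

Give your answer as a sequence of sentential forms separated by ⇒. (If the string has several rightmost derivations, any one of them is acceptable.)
Start with S.
Step 1: the rightmost non-terminal is S; apply S → a S b:  a S b
Step 2: the rightmost non-terminal is S; apply S → ε:  a b

Final answer: S ⇒ a S b ⇒ a b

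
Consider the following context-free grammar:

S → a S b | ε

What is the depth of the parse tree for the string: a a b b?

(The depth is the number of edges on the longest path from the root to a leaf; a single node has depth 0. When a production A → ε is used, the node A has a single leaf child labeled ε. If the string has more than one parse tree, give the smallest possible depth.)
The only parse tree applies S → a S b 2 times (once per matching a…b pair) and then S → ε.
The S nodes sit at depths 0, 1, …, 2; the innermost S (depth 2) has the single child ε at depth 3.
The terminal leaves a, b are at depths 1..2, so the longest root-to-leaf path is S → S → … → S → ε with 3 edges.
Depth = 3.

Final answer: 3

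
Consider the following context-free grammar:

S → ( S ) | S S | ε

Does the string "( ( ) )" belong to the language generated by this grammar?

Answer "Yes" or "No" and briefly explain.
A derivation exists: S ⇒ ( S ) ⇒ ( ( S ) ) ⇒ ( ( ) ) (using S → ( S ) twice, then S → ε).

Final answer: Yes - a valid derivation exists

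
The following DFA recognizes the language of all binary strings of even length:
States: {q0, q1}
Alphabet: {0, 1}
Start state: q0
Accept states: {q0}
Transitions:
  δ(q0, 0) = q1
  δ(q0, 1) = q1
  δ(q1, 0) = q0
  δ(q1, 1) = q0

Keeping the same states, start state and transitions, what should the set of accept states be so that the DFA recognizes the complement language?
The DFA is complete (every state has a transition on every symbol), so the complement
is recognized by the same DFA with accepting and non-accepting states swapped.
Original accept states: {q0}
Complement accept states = All states - Original accept states
= {q0, q1} - {q0}
= {q1}
Complement language: strings of ODD length

Final answer: {q1}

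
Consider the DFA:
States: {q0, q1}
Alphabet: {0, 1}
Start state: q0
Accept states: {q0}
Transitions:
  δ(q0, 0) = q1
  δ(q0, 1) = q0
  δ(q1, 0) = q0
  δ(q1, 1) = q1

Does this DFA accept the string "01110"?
Processing string "01110":
  q0 --0--> q1
  q1 --1--> q1
  q1 --1--> q1
  q1 --1--> q1
  q1 --0--> q0
Final state: q0
Accept states: {q0}
q0 is an accept state, so the string is accepted.

Final answer: Yes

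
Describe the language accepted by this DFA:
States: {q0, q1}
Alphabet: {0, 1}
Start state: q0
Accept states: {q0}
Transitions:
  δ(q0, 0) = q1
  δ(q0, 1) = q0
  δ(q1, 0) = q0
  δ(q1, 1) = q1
Analyzing the DFA structure:
Start state: q0
Accept states: {q0}
Interpreting what each state remembers (checking against the transitions):
  q0: an even number of 0s has been read so far
  q1: an odd number of 0s has been read so far
  δ(q0, 0): in q0 (an even number of 0s has been read so far), after reading 0 we have: an odd number of 0s has been read so far → q1
  δ(q0, 1): in q0 (an even number of 0s has been read so far), after reading 1 we have: an even number of 0s has been read so far → q0
  δ(q1, 0): in q1 (an odd number of 0s has been read so far), after reading 0 we have: an even number of 0s has been read so far → q0
  δ(q1, 1): in q1 (an odd number of 0s has been read so far), after reading 1 we have: an odd number of 0s has been read so far → q1
A string is accepted iff it ends in {q0}, i.e. an even number of 0s has been read so far.
Language: All binary strings with an even number of 0s

Final answer: All binary strings with an even number of 0s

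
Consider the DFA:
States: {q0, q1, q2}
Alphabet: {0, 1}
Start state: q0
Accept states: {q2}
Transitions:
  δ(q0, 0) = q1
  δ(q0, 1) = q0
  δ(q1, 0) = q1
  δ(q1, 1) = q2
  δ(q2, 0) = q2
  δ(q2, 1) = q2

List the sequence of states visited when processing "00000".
Starting at q0
Read '0': q0 -> q1
Read '0': q1 -> q1
Read '0': q1 -> q1
Read '0': q1 -> q1
Read '0': q1 -> q1

Final answer: q0 -> q1 -> q1 -> q1 -> q1 -> q1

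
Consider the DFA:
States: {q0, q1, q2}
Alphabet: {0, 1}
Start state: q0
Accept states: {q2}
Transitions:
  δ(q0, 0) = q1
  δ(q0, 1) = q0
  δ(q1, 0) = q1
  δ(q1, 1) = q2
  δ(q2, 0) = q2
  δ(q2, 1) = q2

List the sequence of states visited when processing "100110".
Starting at q0
Read '1': q0 -> q0
Read '0': q0 -> q1
Read '0': q1 -> q1
Read '1': q1 -> q2
Read '1': q2 -> q2
Read '0': q2 -> q2

Final answer: q0 -> q0 -> q1 -> q1 -> q2 -> q2 -> q2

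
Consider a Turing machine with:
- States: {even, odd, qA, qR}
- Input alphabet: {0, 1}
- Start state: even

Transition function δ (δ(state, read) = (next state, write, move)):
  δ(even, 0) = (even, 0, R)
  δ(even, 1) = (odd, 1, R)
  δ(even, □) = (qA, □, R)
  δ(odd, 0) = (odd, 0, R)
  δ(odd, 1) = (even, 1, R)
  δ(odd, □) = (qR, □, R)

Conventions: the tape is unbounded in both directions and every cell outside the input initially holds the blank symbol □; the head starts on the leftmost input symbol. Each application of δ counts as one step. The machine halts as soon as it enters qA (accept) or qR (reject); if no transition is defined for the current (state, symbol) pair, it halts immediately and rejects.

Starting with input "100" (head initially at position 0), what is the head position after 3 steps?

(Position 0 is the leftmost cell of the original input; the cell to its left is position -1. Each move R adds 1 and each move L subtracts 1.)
Step 0: [even]100 (head at position 0)
Step 1: δ(even, 1) = (odd, 1, R)  ⊢  1[odd]00 (head at position 1)
Step 2: δ(odd, 0) = (odd, 0, R)  ⊢  10[odd]0 (head at position 2)
Step 3: δ(odd, 0) = (odd, 0, R)  ⊢  100[odd]□ (head at position 3)
Head position after 3 steps: 3

Final answer: Position 3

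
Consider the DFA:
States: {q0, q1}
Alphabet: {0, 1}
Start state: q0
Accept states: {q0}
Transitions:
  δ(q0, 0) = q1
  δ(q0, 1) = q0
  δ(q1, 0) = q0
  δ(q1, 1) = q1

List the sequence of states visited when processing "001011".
Starting at q0
Read '0': q0 -> q1
Read '0': q1 -> q0
Read '1': q0 -> q0
Read '0': q0 -> q1
Read '1': q1 -> q1
Read '1': q1 -> q1

Final answer: q0 -> q1 -> q0 -> q0 -> q1 -> q1 -> q1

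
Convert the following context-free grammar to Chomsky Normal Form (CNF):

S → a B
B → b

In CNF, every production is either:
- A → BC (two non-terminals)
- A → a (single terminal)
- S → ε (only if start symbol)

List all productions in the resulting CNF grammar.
The grammar has no ε-productions or unit productions to eliminate.
S → a B has terminal a in a right-hand side of length ≥ 2: introduce T_a → a and use T_a in place of a.
B → b is already in CNF (single terminal) – keep it.
S → a B becomes S → T_a B.
Resulting CNF grammar (3 productions): T_a → a; B → b; S → T_a B

Final answer: T_a → a; B → b; S → T_a B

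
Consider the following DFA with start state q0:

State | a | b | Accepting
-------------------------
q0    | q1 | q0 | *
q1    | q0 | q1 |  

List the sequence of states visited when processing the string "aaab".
q0 → q1 → q0 → q1 → q1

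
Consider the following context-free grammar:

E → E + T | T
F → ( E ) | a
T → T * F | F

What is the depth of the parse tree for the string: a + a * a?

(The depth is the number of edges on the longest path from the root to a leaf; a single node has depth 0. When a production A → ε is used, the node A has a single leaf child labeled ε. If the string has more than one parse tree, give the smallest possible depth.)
The grammar is unambiguous; the parse tree of a + a * a is:
E → E + T at the root (depth 0).
  Left E (depth 1) → T (2) → F (3) → a (4).
  Right T (depth 1) → T * F; that T (2) → F (3) → a (4); F (2) → a (3).
The longest root-to-leaf paths have 4 edges.
Depth = 4.

Final answer: 4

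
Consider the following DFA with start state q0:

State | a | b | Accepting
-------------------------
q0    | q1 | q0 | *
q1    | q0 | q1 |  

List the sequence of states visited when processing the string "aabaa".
q0 → q1 → q0 → q0 → q1 → q0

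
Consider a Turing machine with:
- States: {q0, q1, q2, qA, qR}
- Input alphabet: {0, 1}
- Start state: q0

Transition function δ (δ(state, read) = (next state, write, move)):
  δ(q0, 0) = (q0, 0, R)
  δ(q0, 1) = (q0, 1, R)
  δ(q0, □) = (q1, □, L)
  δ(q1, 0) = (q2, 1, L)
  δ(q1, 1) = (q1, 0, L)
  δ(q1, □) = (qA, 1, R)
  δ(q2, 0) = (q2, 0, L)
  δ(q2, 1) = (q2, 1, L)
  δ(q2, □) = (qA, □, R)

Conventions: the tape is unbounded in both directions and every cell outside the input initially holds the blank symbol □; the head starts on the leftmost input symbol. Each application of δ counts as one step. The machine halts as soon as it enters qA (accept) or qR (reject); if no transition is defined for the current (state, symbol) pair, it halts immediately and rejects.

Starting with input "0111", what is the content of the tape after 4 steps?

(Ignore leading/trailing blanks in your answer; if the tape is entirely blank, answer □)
Step 0: [q0]0111 (head at position 0)
Step 1: δ(q0, 0) = (q0, 0, R)  ⊢  0[q0]111 (head at position 1)
Step 2: δ(q0, 1) = (q0, 1, R)  ⊢  01[q0]11 (head at position 2)
Step 3: δ(q0, 1) = (q0, 1, R)  ⊢  011[q0]1 (head at position 3)
Step 4: δ(q0, 1) = (q0, 1, R)  ⊢  0111[q0]□ (head at position 4)
Tape after 4 steps (ignoring surrounding blanks): 0111

Final answer: Tape: 0111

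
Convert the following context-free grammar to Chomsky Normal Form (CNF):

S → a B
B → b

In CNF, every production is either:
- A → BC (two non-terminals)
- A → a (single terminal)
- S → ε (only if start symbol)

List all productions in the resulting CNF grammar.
The grammar has no ε-productions or unit productions to eliminate.
S → a B has terminal a in a right-hand side of length ≥ 2: introduce T_a → a and use T_a in place of a.
B → b is already in CNF (single terminal) – keep it.
S → a B becomes S → T_a B.
Resulting CNF grammar (3 productions): T_a → a; B → b; S → T_a B

Final answer: T_a → a; B → b; S → T_a B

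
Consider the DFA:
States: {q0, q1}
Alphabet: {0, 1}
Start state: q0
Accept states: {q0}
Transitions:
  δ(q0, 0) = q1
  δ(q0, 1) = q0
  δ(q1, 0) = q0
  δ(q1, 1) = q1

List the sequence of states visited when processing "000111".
Starting at q0
Read '0': q0 -> q1
Read '0': q1 -> q0
Read '0': q0 -> q1
Read '1': q1 -> q1
Read '1': q1 -> q1
Read '1': q1 -> q1

Final answer: q0 -> q1 -> q0 -> q1 -> q1 -> q1 -> q1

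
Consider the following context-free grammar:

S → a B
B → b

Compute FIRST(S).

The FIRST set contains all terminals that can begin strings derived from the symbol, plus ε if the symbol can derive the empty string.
S has the single production S → a B, whose right-hand side begins with the terminal a. So FIRST(S) = {a}.

Final answer: {a}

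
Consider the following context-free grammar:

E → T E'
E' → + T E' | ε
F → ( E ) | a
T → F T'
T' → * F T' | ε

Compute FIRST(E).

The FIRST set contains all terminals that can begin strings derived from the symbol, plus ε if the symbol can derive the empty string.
FIRST(F): F → ( E ) contributes '(' and F → a contributes 'a', so FIRST(F) = {(, a}. F is not nullable.
FIRST(T): T → F T' begins with F, and F is not nullable, so FIRST(T) = FIRST(F) = {(, a}.
FIRST(E): E → T E' begins with T, and T is not nullable, so FIRST(E) = FIRST(T) = {(, a}.

Final answer: {(, a}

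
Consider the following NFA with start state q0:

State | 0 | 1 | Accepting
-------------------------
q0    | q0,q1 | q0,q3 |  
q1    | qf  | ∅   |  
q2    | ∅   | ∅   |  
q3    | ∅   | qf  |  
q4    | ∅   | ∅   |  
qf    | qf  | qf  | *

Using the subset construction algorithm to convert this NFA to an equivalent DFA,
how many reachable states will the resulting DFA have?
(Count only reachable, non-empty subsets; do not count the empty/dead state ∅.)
Start subset: {q0}
{q0}: on 0 → {q0, q1}, on 1 → {q0, q3}
{q0, q1}: on 0 → {q0, q1, qf}, on 1 → {q0, q3}
{q0, q3}: on 0 → {q0, q1}, on 1 → {q0, q3, qf}
{q0, q1, qf}: on 0 → {q0, q1, qf}, on 1 → {q0, q3, qf}
{q0, q3, qf}: on 0 → {q0, q1, qf}, on 1 → {q0, q3, qf}
Reachable non-empty subsets: {q0}, {q0, q1}, {q0, q3}, {q0, q1, qf}, {q0, q3, qf} — 5 in total.

Final answer: 5 states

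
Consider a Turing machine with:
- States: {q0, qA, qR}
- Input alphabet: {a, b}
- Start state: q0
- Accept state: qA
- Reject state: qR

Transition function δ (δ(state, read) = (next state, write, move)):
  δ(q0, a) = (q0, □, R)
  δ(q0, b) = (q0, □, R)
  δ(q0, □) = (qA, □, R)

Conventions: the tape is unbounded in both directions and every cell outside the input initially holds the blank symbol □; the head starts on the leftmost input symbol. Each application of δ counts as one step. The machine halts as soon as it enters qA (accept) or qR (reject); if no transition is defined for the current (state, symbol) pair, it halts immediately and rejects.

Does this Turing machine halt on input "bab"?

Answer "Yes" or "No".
Step 0: [q0]bab (head at position 0)
Step 1: δ(q0, b) = (q0, □, R)  ⊢  □[q0]ab (head at position 1)
Step 2: δ(q0, a) = (q0, □, R)  ⊢  □□[q0]b (head at position 2)
Step 3: δ(q0, b) = (q0, □, R)  ⊢  □□□[q0]□ (head at position 3)
Step 4: δ(q0, □) = (qA, □, R)  ⊢  □□□□[qA]□ (head at position 4)
The machine is in qA, so it halts and accepts.
It halts after 4 steps.

Final answer: Yes - halts after 4 steps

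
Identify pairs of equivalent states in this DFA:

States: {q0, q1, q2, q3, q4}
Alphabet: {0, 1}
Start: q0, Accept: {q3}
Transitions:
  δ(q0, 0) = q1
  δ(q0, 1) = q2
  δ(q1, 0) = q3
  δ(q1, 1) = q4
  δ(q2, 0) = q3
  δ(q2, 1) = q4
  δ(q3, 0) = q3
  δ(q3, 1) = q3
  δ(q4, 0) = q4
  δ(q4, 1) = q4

Using the table-filling algorithm:
Round 0 – mark pairs where exactly one state is accepting: (q0,q3), (q1,q3), (q2,q3), (q3,q4)
Round 1 – newly marked: (q0,q1) [on 0: q1 vs q3, already marked]; (q0,q2) [on 0: q1 vs q3, already marked]; (q1,q4) [on 0: q3 vs q4, already marked]; (q2,q4) [on 0: q3 vs q4, already marked]
Round 2 – newly marked: (q0,q4) [on 0: q1 vs q4, already marked]
No further pairs can be marked.
(q1, q2) unmarked: δ(q1,0)=q3, δ(q2,0)=q3; δ(q1,1)=q4, δ(q2,1)=q4 → equivalent
Equivalent pairs: (q1, q2)

Final answer: Equivalent pairs: (q1, q2)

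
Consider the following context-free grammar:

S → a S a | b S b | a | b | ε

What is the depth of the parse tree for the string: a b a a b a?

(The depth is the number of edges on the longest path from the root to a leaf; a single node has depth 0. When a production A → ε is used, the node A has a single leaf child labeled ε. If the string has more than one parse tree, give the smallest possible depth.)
The string has even length 6, so its (unique) parse tree peels off matching outer symbols: S → a S a, S → b S b, S → a S a, and finally S → ε for the empty middle.
The S nodes are at depths 0..3; the ε leaf under the innermost S is at depth 4 (terminal leaves are at depths 1..3).
Depth = 4.

Final answer: 4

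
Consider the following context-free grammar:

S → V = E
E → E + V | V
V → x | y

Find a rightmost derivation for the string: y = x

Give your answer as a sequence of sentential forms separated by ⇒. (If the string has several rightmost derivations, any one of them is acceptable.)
Start with S.
Step 1: the rightmost non-terminal is S; apply S → V = E:  V = E
Step 2: the rightmost non-terminal is E; apply E → V:  V = V
Step 3: the rightmost non-terminal is V; apply V → x:  V = x
Step 4: the rightmost non-terminal is V; apply V → y:  y = x

Final answer: S ⇒ V = E ⇒ V = V ⇒ V = x ⇒ y = x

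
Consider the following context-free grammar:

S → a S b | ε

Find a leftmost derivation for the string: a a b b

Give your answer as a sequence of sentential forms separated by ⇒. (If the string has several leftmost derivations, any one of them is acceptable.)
Start with S.
Step 1: the leftmost non-terminal is S; apply S → a S b:  a S b
Step 2: the leftmost non-terminal is S; apply S → a S b:  a a S b b
Step 3: the leftmost non-terminal is S; apply S → ε:  a a b b

Final answer: S ⇒ a S b ⇒ a a S b b ⇒ a a b b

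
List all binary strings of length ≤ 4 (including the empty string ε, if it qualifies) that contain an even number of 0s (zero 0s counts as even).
Checking every binary string of length 0 to 4:
  Length 0: accepted: ε | rejected: (none)
  Length 1: accepted: 1 | rejected: 0
  Length 2: accepted: 00, 11 | rejected: 01, 10
  Length 3: accepted: 001, 010, 100, 111 | rejected: 000, 011, 101, 110
  Length 4: accepted: 0000, 0011, 0101, 0110, 1001, 1010, 1100, 1111 | rejected: 0001, 0010, 0100, 0111, 1000, 1011, 1101, 1110
Total: 16 string(s).

Final answer: ε, 1, 00, 11, 001, 010, 100, 111, 0000, 0011, 0101, 0110, 1001, 1010, 1100, 1111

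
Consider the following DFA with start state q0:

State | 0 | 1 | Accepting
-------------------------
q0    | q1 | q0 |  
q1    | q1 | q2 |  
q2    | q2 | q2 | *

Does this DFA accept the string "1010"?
Start in q0.
Read '1': q0 → q0
Read '0': q0 → q1
Read '1': q1 → q2
Read '0': q2 → q2
Final state q2 is accepting, so the string is accepted.

Final answer: Yes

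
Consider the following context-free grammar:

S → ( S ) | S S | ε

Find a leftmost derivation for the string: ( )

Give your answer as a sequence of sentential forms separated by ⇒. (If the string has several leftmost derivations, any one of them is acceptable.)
Start with S.
Step 1: the leftmost non-terminal is S; apply S → ( S ):  ( S )
Step 2: the leftmost non-terminal is S; apply S → ε:  ( )

Final answer: S ⇒ ( S ) ⇒ ( )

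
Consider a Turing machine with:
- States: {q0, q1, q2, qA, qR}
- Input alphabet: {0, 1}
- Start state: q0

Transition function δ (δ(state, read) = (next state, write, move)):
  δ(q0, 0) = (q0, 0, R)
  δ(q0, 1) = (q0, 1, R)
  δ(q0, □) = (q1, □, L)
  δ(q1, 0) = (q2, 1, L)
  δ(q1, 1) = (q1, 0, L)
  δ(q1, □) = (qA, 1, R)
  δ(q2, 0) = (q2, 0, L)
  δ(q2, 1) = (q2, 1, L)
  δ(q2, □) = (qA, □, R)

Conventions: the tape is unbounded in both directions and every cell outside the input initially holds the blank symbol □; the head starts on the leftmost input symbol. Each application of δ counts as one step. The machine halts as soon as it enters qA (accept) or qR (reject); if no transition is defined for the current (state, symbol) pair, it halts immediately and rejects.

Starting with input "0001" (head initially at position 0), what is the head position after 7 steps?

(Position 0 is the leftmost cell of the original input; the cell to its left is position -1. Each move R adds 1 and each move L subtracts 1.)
Step 0: [q0]0001 (head at position 0)
Step 1: δ(q0, 0) = (q0, 0, R)  ⊢  0[q0]001 (head at position 1)
Step 2: δ(q0, 0) = (q0, 0, R)  ⊢  00[q0]01 (head at position 2)
Step 3: δ(q0, 0) = (q0, 0, R)  ⊢  000[q0]1 (head at position 3)
Step 4: δ(q0, 1) = (q0, 1, R)  ⊢  0001[q0]□ (head at position 4)
Step 5: δ(q0, □) = (q1, □, L)  ⊢  000[q1]1□ (head at position 3)
Step 6: δ(q1, 1) = (q1, 0, L)  ⊢  00[q1]00□ (head at position 2)
Step 7: δ(q1, 0) = (q2, 1, L)  ⊢  0[q2]010□ (head at position 1)
Head position after 7 steps: 1

Final answer: Position 1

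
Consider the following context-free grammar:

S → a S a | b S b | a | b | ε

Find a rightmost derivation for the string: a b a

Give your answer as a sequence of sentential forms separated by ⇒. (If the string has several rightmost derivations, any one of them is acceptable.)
Start with S.
Step 1: the rightmost non-terminal is S; apply S → a S a:  a S a
Step 2: the rightmost non-terminal is S; apply S → b:  a b a

Final answer: S ⇒ a S a ⇒ a b a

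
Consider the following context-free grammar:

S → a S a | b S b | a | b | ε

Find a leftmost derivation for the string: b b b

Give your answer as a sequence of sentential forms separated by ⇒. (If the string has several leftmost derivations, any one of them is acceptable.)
Start with S.
Step 1: the leftmost non-terminal is S; apply S → b S b:  b S b
Step 2: the leftmost non-terminal is S; apply S → b:  b b b

Final answer: S ⇒ b S b ⇒ b b b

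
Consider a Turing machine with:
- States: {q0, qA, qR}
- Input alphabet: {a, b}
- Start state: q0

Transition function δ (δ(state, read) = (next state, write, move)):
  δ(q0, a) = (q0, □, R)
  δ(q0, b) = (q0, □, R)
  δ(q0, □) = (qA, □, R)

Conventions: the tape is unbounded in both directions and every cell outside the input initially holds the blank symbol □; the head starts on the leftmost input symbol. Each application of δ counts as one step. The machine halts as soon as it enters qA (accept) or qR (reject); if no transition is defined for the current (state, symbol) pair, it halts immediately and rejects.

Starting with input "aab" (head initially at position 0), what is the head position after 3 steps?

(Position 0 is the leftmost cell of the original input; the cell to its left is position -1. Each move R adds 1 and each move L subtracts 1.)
Step 0: [q0]aab (head at position 0)
Step 1: δ(q0, a) = (q0, □, R)  ⊢  □[q0]ab (head at position 1)
Step 2: δ(q0, a) = (q0, □, R)  ⊢  □□[q0]b (head at position 2)
Step 3: δ(q0, b) = (q0, □, R)  ⊢  □□□[q0]□ (head at position 3)
Head position after 3 steps: 3

Final answer: Position 3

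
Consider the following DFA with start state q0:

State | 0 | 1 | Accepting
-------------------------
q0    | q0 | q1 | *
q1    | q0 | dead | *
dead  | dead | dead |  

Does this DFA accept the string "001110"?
Start in q0.
Read '0': q0 → q0
Read '0': q0 → q0
Read '1': q0 → q1
Read '1': q1 → dead
Read '1': dead → dead
Read '0': dead → dead
Final state dead is not accepting, so the string is rejected.

Final answer: No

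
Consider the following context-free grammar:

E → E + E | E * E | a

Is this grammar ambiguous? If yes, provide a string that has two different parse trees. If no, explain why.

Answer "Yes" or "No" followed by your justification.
Two different leftmost derivations of a + a * a:
  (1) E ⇒ E + E ⇒ a + E ⇒ a + E * E ⇒ a + a * E ⇒ a + a * a   (tree groups a + (a * a))
  (2) E ⇒ E * E ⇒ E + E * E ⇒ a + E * E ⇒ a + a * E ⇒ a + a * a   (tree groups (a + a) * a)
Two distinct leftmost derivations = two distinct parse trees, so the grammar is ambiguous.

Final answer: Yes - the string 'a + a * a' has two distinct leftmost derivations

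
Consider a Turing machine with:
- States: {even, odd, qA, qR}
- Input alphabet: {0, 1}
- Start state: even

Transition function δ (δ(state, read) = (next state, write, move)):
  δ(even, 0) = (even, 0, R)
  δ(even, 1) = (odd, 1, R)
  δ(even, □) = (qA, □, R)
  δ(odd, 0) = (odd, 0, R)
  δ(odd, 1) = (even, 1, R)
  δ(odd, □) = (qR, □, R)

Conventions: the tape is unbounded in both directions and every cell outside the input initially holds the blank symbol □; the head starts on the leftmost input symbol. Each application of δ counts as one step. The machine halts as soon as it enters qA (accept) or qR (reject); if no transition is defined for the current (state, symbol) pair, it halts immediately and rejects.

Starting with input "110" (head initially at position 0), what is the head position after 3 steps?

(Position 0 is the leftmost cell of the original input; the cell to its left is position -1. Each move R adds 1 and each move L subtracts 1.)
Step 0: [even]110 (head at position 0)
Step 1: δ(even, 1) = (odd, 1, R)  ⊢  1[odd]10 (head at position 1)
Step 2: δ(odd, 1) = (even, 1, R)  ⊢  11[even]0 (head at position 2)
Step 3: δ(even, 0) = (even, 0, R)  ⊢  110[even]□ (head at position 3)
Head position after 3 steps: 3

Final answer: Position 3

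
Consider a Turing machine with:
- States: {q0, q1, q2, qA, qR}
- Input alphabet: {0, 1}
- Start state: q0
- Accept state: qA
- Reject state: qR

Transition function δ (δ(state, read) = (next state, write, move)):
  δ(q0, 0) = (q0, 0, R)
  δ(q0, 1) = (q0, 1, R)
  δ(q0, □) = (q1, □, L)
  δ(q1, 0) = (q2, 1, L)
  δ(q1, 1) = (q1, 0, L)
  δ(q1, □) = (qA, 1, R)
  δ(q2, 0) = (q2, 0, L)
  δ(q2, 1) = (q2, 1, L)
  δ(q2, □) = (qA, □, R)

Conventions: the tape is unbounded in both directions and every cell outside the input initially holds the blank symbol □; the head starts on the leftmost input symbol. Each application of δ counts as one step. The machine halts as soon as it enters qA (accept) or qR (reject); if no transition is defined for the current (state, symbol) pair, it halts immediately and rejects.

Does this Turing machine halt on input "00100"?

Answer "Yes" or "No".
Step 0: [q0]00100 (head at position 0)
Step 1: δ(q0, 0) = (q0, 0, R)  ⊢  0[q0]0100 (head at position 1)
Step 2: δ(q0, 0) = (q0, 0, R)  ⊢  00[q0]100 (head at position 2)
Step 3: δ(q0, 1) = (q0, 1, R)  ⊢  001[q0]00 (head at position 3)
Step 4: δ(q0, 0) = (q0, 0, R)  ⊢  0010[q0]0 (head at position 4)
Step 5: δ(q0, 0) = (q0, 0, R)  ⊢  00100[q0]□ (head at position 5)
Step 6: δ(q0, □) = (q1, □, L)  ⊢  0010[q1]0□ (head at position 4)
Step 7: δ(q1, 0) = (q2, 1, L)  ⊢  001[q2]01□ (head at position 3)
Step 8: δ(q2, 0) = (q2, 0, L)  ⊢  00[q2]101□ (head at position 2)
Step 9: δ(q2, 1) = (q2, 1, L)  ⊢  0[q2]0101□ (head at position 1)
Step 10: δ(q2, 0) = (q2, 0, L)  ⊢  [q2]00101□ (head at position 0)
Step 11: δ(q2, 0) = (q2, 0, L)  ⊢  [q2]□00101□ (head at position -1)
Step 12: δ(q2, □) = (qA, □, R)  ⊢  □[qA]00101□ (head at position 0)
The machine is in qA, so it halts and accepts.
It halts after 12 steps.

Final answer: Yes - halts after 12 steps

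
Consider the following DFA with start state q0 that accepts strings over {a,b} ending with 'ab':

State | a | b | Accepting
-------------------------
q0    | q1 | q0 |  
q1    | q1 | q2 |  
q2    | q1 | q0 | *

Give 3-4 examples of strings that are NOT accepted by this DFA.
Any strings that end in a non-accepting state work; for example:
"b": q0 → q0; q0 is not accepting → rejected
"bbb": q0 → q0 → q0 → q0; q0 is not accepting → rejected
"bbba": q0 → q0 → q0 → q0 → q1; q1 is not accepting → rejected
"bbbb": q0 → q0 → q0 → q0 → q0; q0 is not accepting → rejected

Final answer: "b", "bbb", "bbba", "bbbb"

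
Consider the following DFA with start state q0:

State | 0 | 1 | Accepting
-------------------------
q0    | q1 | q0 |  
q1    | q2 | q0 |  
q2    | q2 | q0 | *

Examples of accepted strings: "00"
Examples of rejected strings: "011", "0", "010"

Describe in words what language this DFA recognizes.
binary strings ending with '00'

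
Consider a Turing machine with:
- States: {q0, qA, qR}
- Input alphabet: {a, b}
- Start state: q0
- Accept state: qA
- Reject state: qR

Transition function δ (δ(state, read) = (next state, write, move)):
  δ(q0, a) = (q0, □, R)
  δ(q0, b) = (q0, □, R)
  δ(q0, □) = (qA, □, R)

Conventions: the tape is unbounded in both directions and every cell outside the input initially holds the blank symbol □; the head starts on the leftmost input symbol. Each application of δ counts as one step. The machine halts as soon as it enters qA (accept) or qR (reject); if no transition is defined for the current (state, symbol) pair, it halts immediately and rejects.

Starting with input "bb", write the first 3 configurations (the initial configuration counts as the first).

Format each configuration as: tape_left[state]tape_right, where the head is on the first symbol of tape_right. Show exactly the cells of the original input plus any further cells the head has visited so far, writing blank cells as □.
Step 0: [q0]bb (head at position 0)
Step 1: δ(q0, b) = (q0, □, R)  ⊢  □[q0]b (head at position 1)
Step 2: δ(q0, b) = (q0, □, R)  ⊢  □□[q0]□ (head at position 2)

Final answer: [q0]bb ⊢ □[q0]b ⊢ □□[q0]□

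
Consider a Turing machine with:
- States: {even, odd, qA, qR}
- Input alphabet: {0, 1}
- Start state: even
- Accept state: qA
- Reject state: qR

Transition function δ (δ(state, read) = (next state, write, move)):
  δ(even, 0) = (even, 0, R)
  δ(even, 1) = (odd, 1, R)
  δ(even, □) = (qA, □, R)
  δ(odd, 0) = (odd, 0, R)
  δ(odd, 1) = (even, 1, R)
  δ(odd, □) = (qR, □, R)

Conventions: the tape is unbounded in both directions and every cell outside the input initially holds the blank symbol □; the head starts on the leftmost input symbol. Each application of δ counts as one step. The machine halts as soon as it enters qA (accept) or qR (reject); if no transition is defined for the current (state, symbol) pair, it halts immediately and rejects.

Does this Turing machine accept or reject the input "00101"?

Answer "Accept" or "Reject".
Step 0: [even]00101 (head at position 0)
Step 1: δ(even, 0) = (even, 0, R)  ⊢  0[even]0101 (head at position 1)
Step 2: δ(even, 0) = (even, 0, R)  ⊢  00[even]101 (head at position 2)
Step 3: δ(even, 1) = (odd, 1, R)  ⊢  001[odd]01 (head at position 3)
Step 4: δ(odd, 0) = (odd, 0, R)  ⊢  0010[odd]1 (head at position 4)
Step 5: δ(odd, 1) = (even, 1, R)  ⊢  00101[even]□ (head at position 5)
Step 6: δ(even, □) = (qA, □, R)  ⊢  00101□[qA]□ (head at position 6)
The machine is in qA, so it halts and accepts.

Final answer: Accept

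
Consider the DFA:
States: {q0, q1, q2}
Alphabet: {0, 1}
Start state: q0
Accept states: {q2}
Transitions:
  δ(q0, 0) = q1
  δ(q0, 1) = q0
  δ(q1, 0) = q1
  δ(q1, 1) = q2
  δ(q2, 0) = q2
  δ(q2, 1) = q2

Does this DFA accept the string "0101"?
Processing string "0101":
  q0 --0--> q1
  q1 --1--> q2
  q2 --0--> q2
  q2 --1--> q2
Final state: q2
Accept states: {q2}
q2 is an accept state, so the string is accepted.

Final answer: Yes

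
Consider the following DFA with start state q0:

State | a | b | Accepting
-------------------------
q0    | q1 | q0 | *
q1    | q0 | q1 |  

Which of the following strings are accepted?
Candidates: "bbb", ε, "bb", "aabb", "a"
"bbb": q0 → q0 → q0 → q0; q0 is accepting → accepted
ε: q0; q0 is accepting → accepted
"bb": q0 → q0 → q0; q0 is accepting → accepted
"aabb": q0 → q1 → q0 → q0 → q0; q0 is accepting → accepted
"a": q0 → q1; q1 is not accepting → rejected

Final answer: "bbb", ε, "bb", "aabb"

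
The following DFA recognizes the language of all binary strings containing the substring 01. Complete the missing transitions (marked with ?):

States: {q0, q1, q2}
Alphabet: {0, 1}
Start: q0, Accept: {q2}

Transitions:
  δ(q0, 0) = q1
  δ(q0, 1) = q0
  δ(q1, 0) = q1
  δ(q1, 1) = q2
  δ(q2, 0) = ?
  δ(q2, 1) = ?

What each state remembers (consistent with the given transitions and accept states):
  q0: 01 not seen yet and the last symbol was not 0
  q1: 01 not seen yet and the last symbol was 0
  q2: the substring 01 has already been seen
Filling in the missing entries:
  δ(q2, 0): in q2 (the substring 01 has already been seen), after reading 0 we have: the substring 01 has already been seen → q2
  δ(q2, 1): in q2 (the substring 01 has already been seen), after reading 1 we have: the substring 01 has already been seen → q2

Final answer: δ(q2, 0) = q2; δ(q2, 1) = q2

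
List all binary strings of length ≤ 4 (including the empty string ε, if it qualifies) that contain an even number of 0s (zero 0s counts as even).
Checking every binary string of length 0 to 4:
  Length 0: accepted: ε | rejected: (none)
  Length 1: accepted: 1 | rejected: 0
  Length 2: accepted: 00, 11 | rejected: 01, 10
  Length 3: accepted: 001, 010, 100, 111 | rejected: 000, 011, 101, 110
  Length 4: accepted: 0000, 0011, 0101, 0110, 1001, 1010, 1100, 1111 | rejected: 0001, 0010, 0100, 0111, 1000, 1011, 1101, 1110
Total: 16 string(s).

Final answer: ε, 1, 00, 11, 001, 010, 100, 111, 0000, 0011, 0101, 0110, 1001, 1010, 1100, 1111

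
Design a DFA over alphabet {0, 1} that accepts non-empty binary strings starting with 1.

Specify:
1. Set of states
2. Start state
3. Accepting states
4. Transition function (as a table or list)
One valid DFA (any DFA recognizing the same language is acceptable):
States: {q0, q1, q2}
Start: q0
Accepting: {q1}
Transitions (accepting states marked with *):
State | 0 | 1 | Accepting
-------------------------
q0    | q2 | q1 |  
q1    | q1 | q1 | *
q2    | q2 | q2 |  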